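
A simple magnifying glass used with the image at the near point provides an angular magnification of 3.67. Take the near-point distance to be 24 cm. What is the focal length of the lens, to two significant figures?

9.0 cm

For the image at the near point, M = 1 + D/f.
f = D/(M - 1) = 24/(3.67 - 1) = 8.989 cm.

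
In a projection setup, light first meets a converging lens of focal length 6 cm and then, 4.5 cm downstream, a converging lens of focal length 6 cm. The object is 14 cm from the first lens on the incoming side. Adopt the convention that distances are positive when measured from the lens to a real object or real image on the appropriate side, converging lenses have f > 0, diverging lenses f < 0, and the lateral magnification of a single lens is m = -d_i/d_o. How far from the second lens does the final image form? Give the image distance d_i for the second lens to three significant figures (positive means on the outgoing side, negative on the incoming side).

Applying the thin-lens equation to the first lens, 1/6 = 1/14 + 1/d_i1, which gives d_i1 = 10.500 cm.
Since 10.500 cm > 4.5 cm, the first image lies past the second lens and serves as a virtual object: d_o2 = L - d_i1 = -6.000 cm.
Applying the thin-lens equation again with f_2 = 6 cm and d_o2 = -6.000 cm gives d_i2 = 3.000 cm.

3.00 cm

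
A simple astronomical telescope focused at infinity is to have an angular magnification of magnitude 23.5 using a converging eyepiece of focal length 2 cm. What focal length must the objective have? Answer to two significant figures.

47 cm

|M| = f_obj/|f_eye|, so f_obj = |M| x |f_eye| = 23.5 x 2 = 47.000 cm.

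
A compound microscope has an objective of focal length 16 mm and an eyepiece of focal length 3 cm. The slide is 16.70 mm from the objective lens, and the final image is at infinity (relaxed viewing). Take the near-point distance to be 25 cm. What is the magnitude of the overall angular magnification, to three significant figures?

Convert to cm: f_obj = 16 mm = 1.6 cm; d_o = 16.70 mm = 1.67 cm.
Objective: 1/d_i = 1/f_obj - 1/d_o = 1/1.6 - 1/1.67 = 0.02620 cm^-1, so d_i = 38.171 cm.
m_obj = -d_i/d_o = -38.171/1.67 = -22.857.
Eyepiece angular magnification (image at infinity): M_eye = D/f_e = 25/3 = 8.333.
Overall M = m_obj x M_eye = (-22.857)(8.333) = -190.48.
|M| = 190.48.

190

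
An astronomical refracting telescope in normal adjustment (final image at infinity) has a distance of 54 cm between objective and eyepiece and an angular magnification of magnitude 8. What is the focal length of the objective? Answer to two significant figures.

In normal adjustment the tube length equals f_obj + f_eye and |M| = f_obj/f_eye.
So f_obj = 8 f_eye and 8 f_eye + f_eye = 54 cm, giving f_eye = 54/9 = 6.000 cm and f_obj = 48.000 cm.

48 cm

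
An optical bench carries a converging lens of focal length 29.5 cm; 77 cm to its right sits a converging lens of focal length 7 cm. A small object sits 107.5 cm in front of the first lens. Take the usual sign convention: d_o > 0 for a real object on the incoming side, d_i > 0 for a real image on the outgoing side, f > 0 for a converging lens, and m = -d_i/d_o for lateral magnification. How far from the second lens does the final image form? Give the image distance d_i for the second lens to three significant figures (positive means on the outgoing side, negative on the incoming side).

8.67 cm

Applying the thin-lens equation to the first lens, 1/29.5 = 1/107.5 + 1/d_i1, which gives d_i1 = 40.657 cm.
Object distance for lens 2: d_o2 = 77 - 40.657 = 36.343 cm.
Applying the thin-lens equation again with f_2 = 7 cm and d_o2 = 36.343 cm gives d_i2 = 8.670 cm.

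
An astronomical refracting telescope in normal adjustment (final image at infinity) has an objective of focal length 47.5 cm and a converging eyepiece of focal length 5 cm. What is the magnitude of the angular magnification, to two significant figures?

9.5

|M| = f_obj/|f_eye| = 47.5/5 = 9.500.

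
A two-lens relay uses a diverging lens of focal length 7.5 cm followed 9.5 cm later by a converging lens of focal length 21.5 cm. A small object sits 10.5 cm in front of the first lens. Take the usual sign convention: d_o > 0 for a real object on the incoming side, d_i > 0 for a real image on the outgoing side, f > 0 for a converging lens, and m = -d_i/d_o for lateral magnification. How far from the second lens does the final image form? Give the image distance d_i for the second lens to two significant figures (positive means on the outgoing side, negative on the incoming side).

Applying the thin-lens equation to the first lens, 1/(-7.5) = 1/10.5 + 1/d_i1, which gives d_i1 = -4.375 cm.
With d_i1 < 0 the first image is virtual and lies on the object side; the object distance for lens 2 is d_o2 = 9.5 - (-4.375) = 13.875 cm.
Applying the thin-lens equation again with f_2 = 21.5 cm and d_o2 = 13.875 cm gives d_i2 = -39.123 cm.

-39 cm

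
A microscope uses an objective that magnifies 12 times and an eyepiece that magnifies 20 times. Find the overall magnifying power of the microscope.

240

The overall magnification of a compound microscope is the product of the objective and eyepiece magnifications:
M = M_obj x M_eye = 12 x 20 = 240.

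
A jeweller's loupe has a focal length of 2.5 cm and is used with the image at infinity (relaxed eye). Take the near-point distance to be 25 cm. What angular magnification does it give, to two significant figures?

10

M = D/f = 25/2.5 = 10.000.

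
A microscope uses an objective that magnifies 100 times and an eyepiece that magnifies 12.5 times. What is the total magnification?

The overall magnification of a compound microscope is the product of the objective and eyepiece magnifications:
M = M_obj x M_eye = 100 x 12.5 = 1250.

1250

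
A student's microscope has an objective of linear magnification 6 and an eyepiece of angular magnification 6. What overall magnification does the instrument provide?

The overall magnification of a compound microscope is the product of the objective and eyepiece magnifications:
M = M_obj x M_eye = 6 x 6 = 36.

36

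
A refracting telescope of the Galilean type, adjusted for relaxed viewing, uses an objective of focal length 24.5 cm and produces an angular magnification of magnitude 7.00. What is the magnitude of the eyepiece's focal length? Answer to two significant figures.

|M| = f_obj/|f_eye|, so |f_eye| = f_obj/|M| = 24.5/7.0 = 3.500 cm.
(The eyepiece is diverging, so its signed focal length is -3.500 cm.)

3.5 cm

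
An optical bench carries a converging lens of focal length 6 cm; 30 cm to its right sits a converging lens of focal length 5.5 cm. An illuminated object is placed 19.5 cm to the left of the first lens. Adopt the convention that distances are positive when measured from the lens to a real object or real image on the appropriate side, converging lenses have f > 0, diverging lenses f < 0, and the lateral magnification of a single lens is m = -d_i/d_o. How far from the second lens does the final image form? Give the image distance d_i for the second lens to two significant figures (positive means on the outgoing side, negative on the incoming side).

7.4 cm

First lens: d_i1 = 1/(1/6 - 1/19.5) = 8.667 cm.
The intermediate image is 8.667 cm to the right of lens 1, so d_o2 = L - d_i1 = 30 - 8.667 = 21.333 cm.
Second lens: d_i2 = 1/(1/5.5 - 1/(21.333)) = 7.411 cm.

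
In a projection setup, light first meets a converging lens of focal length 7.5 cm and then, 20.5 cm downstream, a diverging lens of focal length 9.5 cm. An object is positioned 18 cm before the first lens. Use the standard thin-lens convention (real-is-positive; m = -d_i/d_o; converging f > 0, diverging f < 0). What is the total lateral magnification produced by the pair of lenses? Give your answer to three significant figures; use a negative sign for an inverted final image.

-0.396

Applying the thin-lens equation to the first lens, 1/7.5 = 1/18 + 1/d_i1, which gives d_i1 = 12.857 cm.
Its lateral magnification is m_1 = -d_i1/d_o1 = -(12.857)/18 = -0.7143.
That image sits 7.643 cm in front of the second lens, so d_o2 = 7.643 cm.
Applying the thin-lens equation again with f_2 = -9.5 cm and d_o2 = 7.643 cm gives d_i2 = -4.235 cm.
m_2 = -(-4.235)/(7.643) = 0.5542.
The system's lateral magnification is m_1 m_2 = (-0.7143)(0.5542) = -0.3958.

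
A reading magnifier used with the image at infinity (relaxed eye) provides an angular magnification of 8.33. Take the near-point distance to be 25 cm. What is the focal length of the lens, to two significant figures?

For the image at infinity, M = D/f.
f = D/M = 25/8.33 = 3.001 cm.

3.0 cm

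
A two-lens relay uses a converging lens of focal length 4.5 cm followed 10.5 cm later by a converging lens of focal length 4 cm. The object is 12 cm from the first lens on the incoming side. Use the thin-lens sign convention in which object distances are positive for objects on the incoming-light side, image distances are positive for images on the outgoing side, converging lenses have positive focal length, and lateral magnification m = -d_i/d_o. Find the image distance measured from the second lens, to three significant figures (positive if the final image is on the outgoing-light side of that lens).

Applying the thin-lens equation to the first lens, 1/4.5 = 1/12 + 1/d_i1, which gives d_i1 = 7.200 cm.
The intermediate image is 7.200 cm to the right of lens 1, so d_o2 = L - d_i1 = 10.5 - 7.200 = 3.300 cm.
Applying the thin-lens equation again with f_2 = 4 cm and d_o2 = 3.300 cm gives d_i2 = -18.857 cm.

-18.9 cm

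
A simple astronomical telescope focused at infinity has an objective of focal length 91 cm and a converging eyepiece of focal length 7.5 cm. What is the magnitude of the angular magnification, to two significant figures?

|M| = f_obj/|f_eye| = 91/7.5 = 12.133.

12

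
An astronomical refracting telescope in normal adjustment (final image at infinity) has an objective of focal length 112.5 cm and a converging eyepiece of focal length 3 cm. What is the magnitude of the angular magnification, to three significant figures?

|M| = f_obj/|f_eye| = 112.5/3 = 37.500.

37.5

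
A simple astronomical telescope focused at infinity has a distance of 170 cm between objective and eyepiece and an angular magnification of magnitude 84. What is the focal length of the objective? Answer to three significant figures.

168 cm

In normal adjustment the tube length equals f_obj + f_eye and |M| = f_obj/f_eye.
So f_obj = 84 f_eye and 84 f_eye + f_eye = 170 cm, giving f_eye = 170/85 = 2.000 cm and f_obj = 168.000 cm.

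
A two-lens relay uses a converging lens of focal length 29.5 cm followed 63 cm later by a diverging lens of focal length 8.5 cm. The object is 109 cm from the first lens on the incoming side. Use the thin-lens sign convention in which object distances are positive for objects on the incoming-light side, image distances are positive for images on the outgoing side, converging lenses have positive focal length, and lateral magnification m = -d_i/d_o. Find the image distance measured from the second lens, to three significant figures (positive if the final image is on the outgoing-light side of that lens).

-6.17 cm

First lens: d_i1 = 1/(1/29.5 - 1/109) = 40.447 cm.
The intermediate image is 40.447 cm to the right of lens 1, so d_o2 = L - d_i1 = 63 - 40.447 = 22.553 cm.
Second lens: d_i2 = 1/(1/(-8.5) - 1/(22.553)) = -6.173 cm.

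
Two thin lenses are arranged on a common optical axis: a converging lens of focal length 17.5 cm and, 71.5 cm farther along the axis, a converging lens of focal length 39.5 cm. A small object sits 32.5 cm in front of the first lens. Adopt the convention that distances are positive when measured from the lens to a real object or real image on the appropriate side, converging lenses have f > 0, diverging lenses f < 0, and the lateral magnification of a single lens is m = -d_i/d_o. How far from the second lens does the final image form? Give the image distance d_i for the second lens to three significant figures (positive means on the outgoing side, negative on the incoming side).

Lens 1: 1/d_i1 = 1/f_1 - 1/d_o1 = 1/17.5 - 1/32.5 = 0.02637 cm^-1, so d_i1 = 37.917 cm.
That image sits 33.583 cm in front of the second lens, so d_o2 = 33.583 cm.
Lens 2: 1/d_i2 = 1/f_2 - 1/d_o2 = 1/39.5 - 1/(33.583) = -0.00446 cm^-1, so d_i2 = -224.204 cm.

-224 cm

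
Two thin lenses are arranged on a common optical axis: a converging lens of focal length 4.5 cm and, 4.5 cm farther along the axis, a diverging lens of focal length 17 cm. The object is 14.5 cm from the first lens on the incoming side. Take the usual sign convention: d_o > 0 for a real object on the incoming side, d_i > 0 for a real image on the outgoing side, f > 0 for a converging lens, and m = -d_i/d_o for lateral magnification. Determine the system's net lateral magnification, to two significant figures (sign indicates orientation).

-0.51

Applying the thin-lens equation to the first lens, 1/4.5 = 1/14.5 + 1/d_i1, which gives d_i1 = 6.525 cm.
Its lateral magnification is m_1 = -d_i1/d_o1 = -(6.525)/14.5 = -0.4500.
This image would form 6.525 cm past lens 1, i.e. 2.025 cm beyond lens 2, so it is a virtual object for lens 2: d_o2 = 4.5 - 6.525 = -2.025 cm.
Applying the thin-lens equation again with f_2 = -17 cm and d_o2 = -2.025 cm gives d_i2 = 2.299 cm.
m_2 = -(2.299)/(-2.025) = 1.1352.
The system's lateral magnification is m_1 m_2 = (-0.4500)(1.1352) = -0.5109.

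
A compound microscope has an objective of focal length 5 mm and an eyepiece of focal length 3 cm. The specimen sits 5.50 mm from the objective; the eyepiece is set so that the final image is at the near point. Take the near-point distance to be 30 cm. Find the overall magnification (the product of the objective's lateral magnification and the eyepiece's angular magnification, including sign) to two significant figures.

Convert to cm: f_obj = 5 mm = 0.5 cm; d_o = 5.50 mm = 0.55 cm.
Objective: 1/d_i = 1/f_obj - 1/d_o = 1/0.5 - 1/0.55 = 0.18182 cm^-1, so d_i = 5.500 cm.
m_obj = -d_i/d_o = -5.500/0.55 = -10.000.
Eyepiece angular magnification (image at near point): M_eye = 1 + D/f_e = 1 + 30/3 = 11.000.
Overall M = m_obj x M_eye = (-10.000)(11.000) = -110.00.

-110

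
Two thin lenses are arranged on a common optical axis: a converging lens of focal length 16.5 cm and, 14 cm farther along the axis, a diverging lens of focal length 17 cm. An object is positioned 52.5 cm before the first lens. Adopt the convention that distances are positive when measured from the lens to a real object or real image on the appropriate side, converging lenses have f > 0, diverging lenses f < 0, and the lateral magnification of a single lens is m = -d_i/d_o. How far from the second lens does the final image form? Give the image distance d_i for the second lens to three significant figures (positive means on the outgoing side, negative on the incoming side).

24.7 cm

First lens: d_i1 = 1/(1/16.5 - 1/52.5) = 24.062 cm.
This image would form 24.062 cm past lens 1, i.e. 10.062 cm beyond lens 2, so it is a virtual object for lens 2: d_o2 = 14 - 24.062 = -10.062 cm.
Second lens: d_i2 = 1/(1/(-17) - 1/(-10.062)) = 24.658 cm.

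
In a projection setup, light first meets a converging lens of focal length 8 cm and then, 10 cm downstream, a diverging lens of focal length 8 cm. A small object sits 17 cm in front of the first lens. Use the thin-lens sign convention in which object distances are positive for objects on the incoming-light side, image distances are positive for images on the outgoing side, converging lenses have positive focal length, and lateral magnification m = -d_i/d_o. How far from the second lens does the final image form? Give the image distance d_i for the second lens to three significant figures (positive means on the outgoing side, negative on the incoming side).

14.2 cm

Applying the thin-lens equation to the first lens, 1/8 = 1/17 + 1/d_i1, which gives d_i1 = 15.111 cm.
This image would form 15.111 cm past lens 1, i.e. 5.111 cm beyond lens 2, so it is a virtual object for lens 2: d_o2 = 10 - 15.111 = -5.111 cm.
Applying the thin-lens equation again with f_2 = -8 cm and d_o2 = -5.111 cm gives d_i2 = 14.154 cm.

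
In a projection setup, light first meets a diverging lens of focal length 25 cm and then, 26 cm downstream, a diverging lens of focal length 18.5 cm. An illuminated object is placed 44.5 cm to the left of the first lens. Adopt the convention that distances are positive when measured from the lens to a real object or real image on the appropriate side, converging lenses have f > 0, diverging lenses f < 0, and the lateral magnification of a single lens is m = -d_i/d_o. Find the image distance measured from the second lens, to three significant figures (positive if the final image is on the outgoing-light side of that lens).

Lens 1: 1/d_i1 = 1/f_1 - 1/d_o1 = 1/(-25) - 1/44.5 = -0.06247 cm^-1, so d_i1 = -16.007 cm.
The intermediate image is virtual, 16.007 cm to the left of lens 1, so d_o2 = L - d_i1 = 26 - (-16.007) = 42.007 cm.
Lens 2: 1/d_i2 = 1/f_2 - 1/d_o2 = 1/(-18.5) - 1/(42.007) = -0.07786 cm^-1, so d_i2 = -12.844 cm.

-12.8 cm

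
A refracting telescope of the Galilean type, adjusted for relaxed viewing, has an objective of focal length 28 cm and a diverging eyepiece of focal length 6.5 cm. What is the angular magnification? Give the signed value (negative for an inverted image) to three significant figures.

M = -f_obj/f_eye = -28/(-6.5) = 4.308.

4.31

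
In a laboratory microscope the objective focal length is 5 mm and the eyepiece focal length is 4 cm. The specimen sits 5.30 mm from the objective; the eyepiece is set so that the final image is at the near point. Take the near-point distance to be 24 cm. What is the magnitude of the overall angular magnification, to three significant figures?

Convert to cm: f_obj = 5 mm = 0.5 cm; d_o = 5.30 mm = 0.53 cm.
Objective: 1/d_i = 1/f_obj - 1/d_o = 1/0.5 - 1/0.53 = 0.11321 cm^-1, so d_i = 8.833 cm.
m_obj = -d_i/d_o = -8.833/0.53 = -16.667.
Eyepiece angular magnification (image at near point): M_eye = 1 + D/f_e = 1 + 24/4 = 7.000.
Overall M = m_obj x M_eye = (-16.667)(7.000) = -116.67.
|M| = 116.67.

117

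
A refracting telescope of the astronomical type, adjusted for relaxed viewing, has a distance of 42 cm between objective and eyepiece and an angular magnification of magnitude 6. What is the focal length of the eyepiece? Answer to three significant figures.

6.00 cm

In normal adjustment the tube length equals f_obj + f_eye and |M| = f_obj/f_eye.
So f_obj = 6 f_eye and 6 f_eye + f_eye = 42 cm, giving f_eye = 42/7 = 6.000 cm and f_obj = 36.000 cm.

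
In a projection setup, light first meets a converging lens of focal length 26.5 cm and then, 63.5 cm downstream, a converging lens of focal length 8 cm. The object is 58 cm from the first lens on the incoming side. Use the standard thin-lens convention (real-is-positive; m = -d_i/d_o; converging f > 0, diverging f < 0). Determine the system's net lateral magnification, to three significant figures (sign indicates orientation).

1.00

Lens 1: 1/d_i1 = 1/f_1 - 1/d_o1 = 1/26.5 - 1/58 = 0.02049 cm^-1, so d_i1 = 48.794 cm.
m_1 = -(48.794)/58 = -0.8413.
Object distance for lens 2: d_o2 = 63.5 - 48.794 = 14.706 cm.
Lens 2: 1/d_i2 = 1/f_2 - 1/d_o2 = 1/8 - 1/(14.706) = 0.05700 cm^-1, so d_i2 = 17.543 cm.
m_2 = -(17.543)/(14.706) = -1.1929.
Total m = m_1 x m_2 = (-0.8413)(-1.1929) = 1.0036.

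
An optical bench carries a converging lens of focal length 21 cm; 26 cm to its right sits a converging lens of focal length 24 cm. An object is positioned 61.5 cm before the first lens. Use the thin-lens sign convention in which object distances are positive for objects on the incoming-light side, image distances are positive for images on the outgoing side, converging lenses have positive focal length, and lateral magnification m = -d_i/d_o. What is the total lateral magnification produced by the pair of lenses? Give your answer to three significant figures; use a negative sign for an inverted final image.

First lens: d_i1 = 1/(1/21 - 1/61.5) = 31.889 cm.
m_1 = -(31.889)/61.5 = -0.5185.
This image would form 31.889 cm past lens 1, i.e. 5.889 cm beyond lens 2, so it is a virtual object for lens 2: d_o2 = 26 - 31.889 = -5.889 cm.
Second lens: d_i2 = 1/(1/24 - 1/(-5.889)) = 4.729 cm.
m_2 = -(4.729)/(-5.889) = 0.8030.
Total m = m_1 x m_2 = (-0.5185)(0.8030) = -0.4164.

-0.416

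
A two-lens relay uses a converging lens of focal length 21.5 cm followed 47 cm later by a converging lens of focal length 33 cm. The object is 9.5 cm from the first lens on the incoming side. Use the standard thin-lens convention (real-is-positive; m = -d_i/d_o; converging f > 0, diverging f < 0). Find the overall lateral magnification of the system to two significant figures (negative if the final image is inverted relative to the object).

First lens: d_i1 = 1/(1/21.5 - 1/9.5) = -17.021 cm.
m_1 = -(-17.021)/9.5 = 1.7917.
The intermediate image is virtual, 17.021 cm to the left of lens 1, so d_o2 = L - d_i1 = 47 - (-17.021) = 64.021 cm.
Second lens: d_i2 = 1/(1/33 - 1/(64.021)) = 68.105 cm.
m_2 = -(68.105)/(64.021) = -1.0638.
The system's lateral magnification is m_1 m_2 = (1.7917)(-1.0638) = -1.9060.

-1.9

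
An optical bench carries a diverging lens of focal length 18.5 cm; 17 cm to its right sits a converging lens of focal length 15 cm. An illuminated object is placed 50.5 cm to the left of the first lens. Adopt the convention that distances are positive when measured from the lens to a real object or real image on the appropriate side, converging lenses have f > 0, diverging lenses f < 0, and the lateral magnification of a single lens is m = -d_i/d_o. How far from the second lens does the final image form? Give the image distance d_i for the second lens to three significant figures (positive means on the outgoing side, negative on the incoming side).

Applying the thin-lens equation to the first lens, 1/(-18.5) = 1/50.5 + 1/d_i1, which gives d_i1 = -13.540 cm.
With d_i1 < 0 the first image is virtual and lies on the object side; the object distance for lens 2 is d_o2 = 17 - (-13.540) = 30.540 cm.
Applying the thin-lens equation again with f_2 = 15 cm and d_o2 = 30.540 cm gives d_i2 = 29.479 cm.

29.5 cm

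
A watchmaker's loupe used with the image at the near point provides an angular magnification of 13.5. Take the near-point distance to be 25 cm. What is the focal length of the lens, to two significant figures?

2.0 cm

For the image at the near point, M = 1 + D/f.
f = D/(M - 1) = 25/(13.5 - 1) = 2.000 cm.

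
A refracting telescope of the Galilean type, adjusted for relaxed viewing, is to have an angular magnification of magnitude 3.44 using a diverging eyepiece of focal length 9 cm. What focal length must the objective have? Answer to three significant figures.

31.0 cm

|M| = f_obj/|f_eye|, so f_obj = |M| x |f_eye| = 3.44 x 9 = 30.960 cm.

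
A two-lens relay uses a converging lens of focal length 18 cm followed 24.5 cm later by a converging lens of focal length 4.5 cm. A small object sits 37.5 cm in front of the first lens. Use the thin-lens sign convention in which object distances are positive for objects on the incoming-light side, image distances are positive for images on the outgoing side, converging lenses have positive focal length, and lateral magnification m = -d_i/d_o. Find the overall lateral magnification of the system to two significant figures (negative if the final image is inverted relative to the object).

-0.28

First lens: d_i1 = 1/(1/18 - 1/37.5) = 34.615 cm.
m_1 = -(34.615)/37.5 = -0.9231.
Since 34.615 cm > 24.5 cm, the first image lies past the second lens and serves as a virtual object: d_o2 = L - d_i1 = -10.115 cm.
Second lens: d_i2 = 1/(1/4.5 - 1/(-10.115)) = 3.114 cm.
m_2 = -(3.114)/(-10.115) = 0.3079.
Overall magnification: m = m_1 m_2 = -0.2842.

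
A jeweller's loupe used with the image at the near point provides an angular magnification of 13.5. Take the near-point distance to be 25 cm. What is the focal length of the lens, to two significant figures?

2.0 cm

For the image at the near point, M = 1 + D/f.
f = D/(M - 1) = 25/(13.5 - 1) = 2.000 cm.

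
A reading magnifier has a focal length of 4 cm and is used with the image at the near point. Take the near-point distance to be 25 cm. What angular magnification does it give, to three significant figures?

M = 1 + D/f = 1 + 25/4 = 7.250.

7.25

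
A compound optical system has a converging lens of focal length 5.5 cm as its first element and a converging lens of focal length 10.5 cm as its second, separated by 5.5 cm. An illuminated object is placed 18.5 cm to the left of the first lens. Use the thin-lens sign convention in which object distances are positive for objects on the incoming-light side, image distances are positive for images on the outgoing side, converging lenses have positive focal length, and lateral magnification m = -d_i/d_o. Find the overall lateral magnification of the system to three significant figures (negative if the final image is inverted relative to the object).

-0.346

Lens 1: 1/d_i1 = 1/f_1 - 1/d_o1 = 1/5.5 - 1/18.5 = 0.12776 cm^-1, so d_i1 = 7.827 cm.
m_1 = -(7.827)/18.5 = -0.4231.
This image would form 7.827 cm past lens 1, i.e. 2.327 cm beyond lens 2, so it is a virtual object for lens 2: d_o2 = 5.5 - 7.827 = -2.327 cm.
Lens 2: 1/d_i2 = 1/f_2 - 1/d_o2 = 1/10.5 - 1/(-2.327) = 0.52499 cm^-1, so d_i2 = 1.905 cm.
m_2 = -(1.905)/(-2.327) = 0.8186.
The system's lateral magnification is m_1 m_2 = (-0.4231)(0.8186) = -0.3463.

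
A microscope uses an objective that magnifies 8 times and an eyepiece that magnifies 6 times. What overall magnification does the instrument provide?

The overall magnification of a compound microscope is the product of the objective and eyepiece magnifications:
M = M_obj x M_eye = 8 x 6 = 48.

48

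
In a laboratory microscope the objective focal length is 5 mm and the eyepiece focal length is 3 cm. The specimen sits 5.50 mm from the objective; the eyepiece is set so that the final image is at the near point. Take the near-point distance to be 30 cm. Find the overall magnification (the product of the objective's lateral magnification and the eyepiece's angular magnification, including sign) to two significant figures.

Convert to cm: f_obj = 5 mm = 0.5 cm; d_o = 5.50 mm = 0.55 cm.
Objective: 1/d_i = 1/f_obj - 1/d_o = 1/0.5 - 1/0.55 = 0.18182 cm^-1, so d_i = 5.500 cm.
m_obj = -d_i/d_o = -5.500/0.55 = -10.000.
Eyepiece angular magnification (image at near point): M_eye = 1 + D/f_e = 1 + 30/3 = 11.000.
Overall M = m_obj x M_eye = (-10.000)(11.000) = -110.00.

-110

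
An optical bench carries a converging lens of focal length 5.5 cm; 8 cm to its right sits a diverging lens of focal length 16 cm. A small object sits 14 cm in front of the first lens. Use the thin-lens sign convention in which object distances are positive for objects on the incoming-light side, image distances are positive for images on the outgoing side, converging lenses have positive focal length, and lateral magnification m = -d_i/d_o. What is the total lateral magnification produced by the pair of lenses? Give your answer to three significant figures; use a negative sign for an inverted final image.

Lens 1: 1/d_i1 = 1/f_1 - 1/d_o1 = 1/5.5 - 1/14 = 0.11039 cm^-1, so d_i1 = 9.059 cm.
m_1 = -(9.059)/14 = -0.6471.
This image would form 9.059 cm past lens 1, i.e. 1.059 cm beyond lens 2, so it is a virtual object for lens 2: d_o2 = 8 - 9.059 = -1.059 cm.
Lens 2: 1/d_i2 = 1/f_2 - 1/d_o2 = 1/(-16) - 1/(-1.059) = 0.88194 cm^-1, so d_i2 = 1.134 cm.
m_2 = -(1.134)/(-1.059) = 1.0709.
The system's lateral magnification is m_1 m_2 = (-0.6471)(1.0709) = -0.6929.

-0.693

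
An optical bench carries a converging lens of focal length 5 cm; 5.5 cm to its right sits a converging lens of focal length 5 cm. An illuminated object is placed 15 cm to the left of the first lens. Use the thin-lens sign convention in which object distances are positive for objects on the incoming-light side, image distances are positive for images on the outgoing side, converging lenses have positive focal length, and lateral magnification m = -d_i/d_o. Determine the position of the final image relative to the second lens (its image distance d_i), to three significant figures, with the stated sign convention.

First lens: d_i1 = 1/(1/5 - 1/15) = 7.500 cm.
Since 7.500 cm > 5.5 cm, the first image lies past the second lens and serves as a virtual object: d_o2 = L - d_i1 = -2.000 cm.
Second lens: d_i2 = 1/(1/5 - 1/(-2.000)) = 1.429 cm.

1.43 cm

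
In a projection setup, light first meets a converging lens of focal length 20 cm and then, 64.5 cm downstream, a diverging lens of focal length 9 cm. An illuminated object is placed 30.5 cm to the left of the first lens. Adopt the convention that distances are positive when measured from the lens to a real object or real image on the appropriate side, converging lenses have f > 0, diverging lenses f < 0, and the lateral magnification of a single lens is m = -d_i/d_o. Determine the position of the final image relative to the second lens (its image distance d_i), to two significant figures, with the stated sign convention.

-3.7 cm

First lens: d_i1 = 1/(1/20 - 1/30.5) = 58.095 cm.
The intermediate image is 58.095 cm to the right of lens 1, so d_o2 = L - d_i1 = 64.5 - 58.095 = 6.405 cm.
Second lens: d_i2 = 1/(1/(-9) - 1/(6.405)) = -3.742 cm.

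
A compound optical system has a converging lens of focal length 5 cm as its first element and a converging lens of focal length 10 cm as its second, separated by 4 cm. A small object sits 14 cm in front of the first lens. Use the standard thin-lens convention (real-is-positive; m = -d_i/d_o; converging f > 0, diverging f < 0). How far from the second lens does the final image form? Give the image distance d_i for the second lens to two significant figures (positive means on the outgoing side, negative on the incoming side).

2.7 cm

Lens 1: 1/d_i1 = 1/f_1 - 1/d_o1 = 1/5 - 1/14 = 0.12857 cm^-1, so d_i1 = 7.778 cm.
This image would form 7.778 cm past lens 1, i.e. 3.778 cm beyond lens 2, so it is a virtual object for lens 2: d_o2 = 4 - 7.778 = -3.778 cm.
Lens 2: 1/d_i2 = 1/f_2 - 1/d_o2 = 1/10 - 1/(-3.778) = 0.36471 cm^-1, so d_i2 = 2.742 cm.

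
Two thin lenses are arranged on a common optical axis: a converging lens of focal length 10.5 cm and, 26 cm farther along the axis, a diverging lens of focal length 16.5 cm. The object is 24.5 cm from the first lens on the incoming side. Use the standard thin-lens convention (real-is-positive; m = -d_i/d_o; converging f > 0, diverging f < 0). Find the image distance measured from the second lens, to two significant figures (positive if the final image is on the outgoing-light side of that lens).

Applying the thin-lens equation to the first lens, 1/10.5 = 1/24.5 + 1/d_i1, which gives d_i1 = 18.375 cm.
Object distance for lens 2: d_o2 = 26 - 18.375 = 7.625 cm.
Applying the thin-lens equation again with f_2 = -16.5 cm and d_o2 = 7.625 cm gives d_i2 = -5.215 cm.

-5.2 cm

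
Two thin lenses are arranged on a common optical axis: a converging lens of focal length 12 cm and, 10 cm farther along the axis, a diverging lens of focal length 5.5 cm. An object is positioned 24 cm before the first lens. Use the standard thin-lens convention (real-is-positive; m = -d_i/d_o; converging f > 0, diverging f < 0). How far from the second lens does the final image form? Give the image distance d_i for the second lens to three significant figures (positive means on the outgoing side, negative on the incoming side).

-9.06 cm

First lens: d_i1 = 1/(1/12 - 1/24) = 24.000 cm.
Since 24.000 cm > 10 cm, the first image lies past the second lens and serves as a virtual object: d_o2 = L - d_i1 = -14.000 cm.
Second lens: d_i2 = 1/(1/(-5.5) - 1/(-14.000)) = -9.059 cm.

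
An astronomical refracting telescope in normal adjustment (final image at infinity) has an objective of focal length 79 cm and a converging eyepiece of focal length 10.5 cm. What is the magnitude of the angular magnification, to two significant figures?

|M| = f_obj/|f_eye| = 79/10.5 = 7.524.

7.5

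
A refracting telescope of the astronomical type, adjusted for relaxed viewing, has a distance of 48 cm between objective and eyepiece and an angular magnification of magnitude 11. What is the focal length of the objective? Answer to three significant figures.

44.0 cm

In normal adjustment the tube length equals f_obj + f_eye and |M| = f_obj/f_eye.
So f_obj = 11 f_eye and 11 f_eye + f_eye = 48 cm, giving f_eye = 48/12 = 4.000 cm and f_obj = 44.000 cm.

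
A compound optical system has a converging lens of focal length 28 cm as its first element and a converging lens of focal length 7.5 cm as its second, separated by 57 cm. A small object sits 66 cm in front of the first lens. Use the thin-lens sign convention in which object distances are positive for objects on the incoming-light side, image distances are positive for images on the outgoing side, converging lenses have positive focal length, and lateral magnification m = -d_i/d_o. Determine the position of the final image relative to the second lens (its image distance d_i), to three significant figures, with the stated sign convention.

72.3 cm

First lens: d_i1 = 1/(1/28 - 1/66) = 48.632 cm.
The intermediate image is 48.632 cm to the right of lens 1, so d_o2 = L - d_i1 = 57 - 48.632 = 8.368 cm.
Second lens: d_i2 = 1/(1/7.5 - 1/(8.368)) = 72.273 cm.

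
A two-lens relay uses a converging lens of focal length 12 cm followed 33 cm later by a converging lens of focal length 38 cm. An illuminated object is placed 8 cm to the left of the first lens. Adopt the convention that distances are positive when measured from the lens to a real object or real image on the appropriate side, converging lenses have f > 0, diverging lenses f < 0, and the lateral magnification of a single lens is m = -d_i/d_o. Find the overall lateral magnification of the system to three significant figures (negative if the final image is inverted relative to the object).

-6.00

First lens: d_i1 = 1/(1/12 - 1/8) = -24.000 cm.
m_1 = -(-24.000)/8 = 3.0000.
With d_i1 < 0 the first image is virtual and lies on the object side; the object distance for lens 2 is d_o2 = 33 - (-24.000) = 57.000 cm.
Second lens: d_i2 = 1/(1/38 - 1/(57.000)) = 114.000 cm.
m_2 = -(114.000)/(57.000) = -2.0000.
The system's lateral magnification is m_1 m_2 = (3.0000)(-2.0000) = -6.0000.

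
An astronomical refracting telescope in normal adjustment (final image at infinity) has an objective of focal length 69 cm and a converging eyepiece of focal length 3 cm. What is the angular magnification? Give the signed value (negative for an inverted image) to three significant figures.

M = -f_obj/f_eye = -69/(3) = -23.000.

-23.0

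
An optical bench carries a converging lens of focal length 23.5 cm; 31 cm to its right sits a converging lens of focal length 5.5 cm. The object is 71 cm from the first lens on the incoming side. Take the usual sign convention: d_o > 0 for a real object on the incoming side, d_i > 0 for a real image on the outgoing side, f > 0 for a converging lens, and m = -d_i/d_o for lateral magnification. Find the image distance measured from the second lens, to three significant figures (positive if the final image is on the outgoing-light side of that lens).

Applying the thin-lens equation to the first lens, 1/23.5 = 1/71 + 1/d_i1, which gives d_i1 = 35.126 cm.
Since 35.126 cm > 31 cm, the first image lies past the second lens and serves as a virtual object: d_o2 = L - d_i1 = -4.126 cm.
Applying the thin-lens equation again with f_2 = 5.5 cm and d_o2 = -4.126 cm gives d_i2 = 2.358 cm.

2.36 cm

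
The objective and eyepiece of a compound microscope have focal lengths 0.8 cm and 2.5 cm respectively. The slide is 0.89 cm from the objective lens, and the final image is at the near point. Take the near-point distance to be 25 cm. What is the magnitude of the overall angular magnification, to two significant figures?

Objective: 1/d_i = 1/f_obj - 1/d_o = 1/0.8 - 1/0.89 = 0.12640 cm^-1, so d_i = 7.911 cm.
m_obj = -d_i/d_o = -7.911/0.89 = -8.889.
Eyepiece angular magnification (image at near point): M_eye = 1 + D/f_e = 1 + 25/2.5 = 11.000.
Overall M = m_obj x M_eye = (-8.889)(11.000) = -97.78.
|M| = 97.78.

98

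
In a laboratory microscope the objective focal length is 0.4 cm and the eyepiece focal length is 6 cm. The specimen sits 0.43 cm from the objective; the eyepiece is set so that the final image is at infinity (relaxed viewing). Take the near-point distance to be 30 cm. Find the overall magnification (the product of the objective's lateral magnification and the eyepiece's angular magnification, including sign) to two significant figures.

-67

Objective: 1/d_i = 1/f_obj - 1/d_o = 1/0.4 - 1/0.43 = 0.17442 cm^-1, so d_i = 5.733 cm.
m_obj = -d_i/d_o = -5.733/0.43 = -13.333.
Eyepiece angular magnification (image at infinity): M_eye = D/f_e = 30/6 = 5.000.
Overall M = m_obj x M_eye = (-13.333)(5.000) = -66.67.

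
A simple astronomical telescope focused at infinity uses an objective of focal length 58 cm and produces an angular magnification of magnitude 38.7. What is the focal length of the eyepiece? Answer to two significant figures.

1.5 cm

|M| = f_obj/f_eye, so f_eye = f_obj/|M| = 58/38.7 = 1.499 cm.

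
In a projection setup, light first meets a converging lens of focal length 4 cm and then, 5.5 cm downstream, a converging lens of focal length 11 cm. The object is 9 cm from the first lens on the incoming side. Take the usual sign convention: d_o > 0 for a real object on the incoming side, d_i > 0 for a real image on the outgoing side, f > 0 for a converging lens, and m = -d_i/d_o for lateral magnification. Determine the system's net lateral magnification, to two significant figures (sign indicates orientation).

Lens 1: 1/d_i1 = 1/f_1 - 1/d_o1 = 1/4 - 1/9 = 0.13889 cm^-1, so d_i1 = 7.200 cm.
m_1 = -(7.200)/9 = -0.8000.
Since 7.200 cm > 5.5 cm, the first image lies past the second lens and serves as a virtual object: d_o2 = L - d_i1 = -1.700 cm.
Lens 2: 1/d_i2 = 1/f_2 - 1/d_o2 = 1/11 - 1/(-1.700) = 0.67914 cm^-1, so d_i2 = 1.472 cm.
m_2 = -(1.472)/(-1.700) = 0.8661.
Overall magnification: m = m_1 m_2 = -0.6929.

-0.69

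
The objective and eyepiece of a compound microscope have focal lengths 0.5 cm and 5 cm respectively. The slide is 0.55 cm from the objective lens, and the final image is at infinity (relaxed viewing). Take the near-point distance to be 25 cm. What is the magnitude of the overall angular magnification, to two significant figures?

50

Objective: 1/d_i = 1/f_obj - 1/d_o = 1/0.5 - 1/0.55 = 0.18182 cm^-1, so d_i = 5.500 cm.
m_obj = -d_i/d_o = -5.500/0.55 = -10.000.
Eyepiece angular magnification (image at infinity): M_eye = D/f_e = 25/5 = 5.000.
Overall M = m_obj x M_eye = (-10.000)(5.000) = -50.00.
|M| = 50.00.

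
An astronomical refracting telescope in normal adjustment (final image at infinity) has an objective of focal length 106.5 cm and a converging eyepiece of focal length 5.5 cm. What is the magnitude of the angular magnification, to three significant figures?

|M| = f_obj/|f_eye| = 106.5/5.5 = 19.364.

19.4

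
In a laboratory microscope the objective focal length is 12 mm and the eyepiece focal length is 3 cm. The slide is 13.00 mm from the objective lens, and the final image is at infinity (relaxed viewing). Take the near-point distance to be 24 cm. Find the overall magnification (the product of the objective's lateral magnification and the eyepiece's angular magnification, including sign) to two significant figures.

-96

Convert to cm: f_obj = 12 mm = 1.2 cm; d_o = 13.00 mm = 1.30 cm.
Objective: 1/d_i = 1/f_obj - 1/d_o = 1/1.2 - 1/1.30 = 0.06410 cm^-1, so d_i = 15.600 cm.
m_obj = -d_i/d_o = -15.600/1.30 = -12.000.
Eyepiece angular magnification (image at infinity): M_eye = D/f_e = 24/3 = 8.000.
Overall M = m_obj x M_eye = (-12.000)(8.000) = -96.00.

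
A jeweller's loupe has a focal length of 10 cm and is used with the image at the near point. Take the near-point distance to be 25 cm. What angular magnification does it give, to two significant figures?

M = 1 + D/f = 1 + 25/10 = 3.500.

3.5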